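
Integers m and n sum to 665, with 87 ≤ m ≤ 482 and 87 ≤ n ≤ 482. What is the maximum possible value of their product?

110556

For a fixed sum, the product mn is largest when m and n are as close as possible.
Taking m = 332 and n = 333 (both in [87, 482]) gives mn = 110556.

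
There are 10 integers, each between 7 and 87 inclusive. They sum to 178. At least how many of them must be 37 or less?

7

Each value above 37 is at least 38, contributing at least 38 − 7 = 31 above the floor 7.
The sum exceeds the floor total 70 by 108, so at most ⌊108/31⌋ = 3 exceed 37, and at least 7 are ≤ 37.
Exactly 7 works: 7 values at 7 and 3 at 38 total 163; raise one of the low values by 15 (still ≤ 37) to hit 178.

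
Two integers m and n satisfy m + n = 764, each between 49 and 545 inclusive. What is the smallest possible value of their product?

119355

mn = m(764 − m) is concave in m, so over [219, 545] it is minimized at an endpoint.
At the endpoint m = 219, n = 764 − 219 = 545, so mn = 219 × 545 = 119355.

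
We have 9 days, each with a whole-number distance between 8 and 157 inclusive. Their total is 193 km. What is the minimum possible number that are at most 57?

7

If only k of them are at most 57, the other 9 − k are at least 58, so the total is at least (9 − k)·58 + k·8.
This is ≤ 193, so (9 − k)·58 + 8k ≤ 193, which gives k ≥ 7.
Exactly 7 works: 7 values at 8 and 2 at 58 total 172; raise one of the low values by 21 (still ≤ 57) to hit 193.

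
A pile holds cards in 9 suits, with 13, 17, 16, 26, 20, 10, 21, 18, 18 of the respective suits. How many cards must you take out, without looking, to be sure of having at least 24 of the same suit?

157

In the worst case you take as many as possible of each suit without reaching 24: 13 + 17 + 16 + 23 + 20 + 10 + 21 + 18 + 18 = 156.
The next one must give 24 of some suit, so 156 + 1 = 157.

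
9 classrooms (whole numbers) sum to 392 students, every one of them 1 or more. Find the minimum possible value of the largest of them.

44

Some value must be at least ⌈392/9⌉ = 44, since 9 × 43 = 387 < 392.
Achievable: 5 of them at 44 and 4 at 43 total 392.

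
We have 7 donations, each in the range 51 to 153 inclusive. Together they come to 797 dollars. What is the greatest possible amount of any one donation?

153

To make one donation as large as possible, make the other 6 as small as possible.
The other 6 contribute at least 6 × 51 = 306, leaving at most 797 − 306 = 491.
But each donation is capped at 153, so the maximum is 153.
Achievable: one at 153 and the other 6 totalling 644, which fits since 6 × 51 ≤ 644 ≤ 6 × 153.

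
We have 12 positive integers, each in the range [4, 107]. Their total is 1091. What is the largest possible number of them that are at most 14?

Suppose k of them are at most 14. Those contribute at most 14 each and the rest at most 107 each.
So the total is at most 14k + 107(12 − k) = 1284 − 93k. This must still be ≥ 1091, so k ≤ 2.
k = 2 is achieved by 2 values at 14 and 10 at 107, total 1098; lower one of the 107's by 7 (still > 14) to reach 1091.

2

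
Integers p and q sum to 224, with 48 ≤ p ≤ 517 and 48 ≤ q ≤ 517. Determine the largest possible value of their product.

With p + q fixed, pq peaks when the two are closest together.
Taking p = 112 and q = 112 (both in [48, 517]) gives pq = 12544.

12544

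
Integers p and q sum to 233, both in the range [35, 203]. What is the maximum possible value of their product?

13572

pq = p(233 − p) is maximized when p is as near 233/2 as the bounds allow.
Taking p = 116 and q = 117 (both in [35, 203]) gives pq = 13572.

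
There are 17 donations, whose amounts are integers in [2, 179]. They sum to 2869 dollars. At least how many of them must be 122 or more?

14

Suppose at most 17 − j of them reach 122; then j values are ≤ 121 and the rest ≤ 179.
The total is then ≤ 121·j + 179·(17 − j) = 3043 − 58j. For this to be ≥ 2869 we need j ≤ 3, so at least 17 − 3 = 14 must reach 122.
Exactly 14 works: 14 values at 179 and 3 at 121 total 2869.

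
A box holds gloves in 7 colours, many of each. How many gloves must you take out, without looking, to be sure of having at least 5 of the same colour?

In the worst case you draw 4 of each of the 7 colours: 7 × 4 = 28.
One more forces 5 of some colour, so 28 + 1 = 29.

29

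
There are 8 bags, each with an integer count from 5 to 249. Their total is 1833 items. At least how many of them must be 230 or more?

1

Suppose at most 8 − j of them reach 230; then j values are ≤ 229 and the rest ≤ 249.
The total is then ≤ 229·j + 249·(8 − j) = 1992 − 20j. For this to be ≥ 1833 we need j ≤ 7, so at least 8 − 7 = 1 must reach 230.
Exactly 1 works: 1 value at 249 and 7 at 229 total 1852; lower one of the high values by 19 (still ≥ 230) to hit 1833.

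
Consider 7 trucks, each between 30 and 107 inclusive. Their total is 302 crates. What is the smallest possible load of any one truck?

30

Minimizing one value means maximizing the remaining 6.
The other 6 can take up 6 × 107 = 642 ≥ 302 − 30, so one truck can sit at its floor of 30.
Achievable: one at 30 and the other 6 totalling 272, which fits since 6 × 30 ≤ 272 ≤ 6 × 107.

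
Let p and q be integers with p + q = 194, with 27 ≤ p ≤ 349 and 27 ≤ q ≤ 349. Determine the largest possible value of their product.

9409

For a fixed sum, the product pq is largest when p and q are as close as possible.
Taking p = 97 and q = 97 (both in [27, 349]) gives pq = 9409.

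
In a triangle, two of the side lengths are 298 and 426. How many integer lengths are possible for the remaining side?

595

The triangle inequality gives |298 − 426| < c < 298 + 426, i.e. 128 < c < 724.
So c can be any integer from 129 to 723: 595 values.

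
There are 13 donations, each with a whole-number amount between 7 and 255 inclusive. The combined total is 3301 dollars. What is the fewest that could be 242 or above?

12

If only k of them are at least 242, the other 13 − k are at most 241, so the total is at most k·255 + (13 − k)·241.
This must reach 3301, so k·255 + (13 − k)·241 ≥ 3301, giving k ≥ 12.
Exactly 12 works: 12 values at 255 and 1 at 241 total 3301.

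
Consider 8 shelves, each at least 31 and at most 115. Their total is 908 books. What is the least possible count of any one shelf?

103

To make one shelf as small as possible, make the other 7 as large as possible.
The other 7 contribute at most 7 × 115 = 805, leaving at least 908 − 805 = 103.
Since 103 ≥ 31, this is achievable: one at 103 and 7 at 115.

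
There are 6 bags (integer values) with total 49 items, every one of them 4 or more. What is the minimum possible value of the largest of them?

9

The average is 49/6 > 8, so not all 6 can be 8 or less; the largest is ≥ 9.
Taking 5 copies of 8 and 1 copy of 9 gives exactly 49, so 9 is attained.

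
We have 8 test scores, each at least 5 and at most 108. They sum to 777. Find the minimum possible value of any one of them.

21

To make one score as small as possible, make the other 7 as large as possible.
The other 7 contribute at most 7 × 108 = 756, leaving at least 777 − 756 = 21.
Since 21 ≥ 5, this is achievable: one at 21 and 7 at 108.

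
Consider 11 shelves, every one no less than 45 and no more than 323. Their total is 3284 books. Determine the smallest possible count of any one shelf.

54

Minimizing one value means maximizing the remaining 10.
The other 10 contribute at most 10 × 323 = 3230, leaving at least 3284 − 3230 = 54.
Since 54 ≥ 45, this is achievable: one at 54 and 10 at 323.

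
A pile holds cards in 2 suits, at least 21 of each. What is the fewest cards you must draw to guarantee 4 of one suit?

7

You could draw 3 of every suit without reaching 4 of any — 6 in all.
One more forces 4 of some suit, so 6 + 1 = 7.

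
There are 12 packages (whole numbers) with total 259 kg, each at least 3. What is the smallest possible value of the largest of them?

22

If every one of the 12 were at most 21, the total would be at most 12 × 21 = 252 < 259.
Equality holds with 7 values of 22 and 5 values of 21.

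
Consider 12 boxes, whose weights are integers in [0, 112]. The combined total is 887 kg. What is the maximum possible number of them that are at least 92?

9

Suppose k of them are at least 92. Those contribute at least 92 each and the other 12 − k at least 0 each.
So the total is at least 92k + 0(12 − k) = 0 + 92k. This must be ≤ 887, giving k ≤ 9.
k = 9 is achieved by 9 values at 92 and 3 at 0, total 828; add 59 to one value (staying below 92) to reach 887.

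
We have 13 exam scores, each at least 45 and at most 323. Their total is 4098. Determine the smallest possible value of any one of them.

222

To make one score as small as possible, make the other 12 as large as possible.
The other 12 contribute at most 12 × 323 = 3876, leaving at least 4098 − 3876 = 222.
Since 222 ≥ 45, this is achievable: one at 222 and 12 at 323.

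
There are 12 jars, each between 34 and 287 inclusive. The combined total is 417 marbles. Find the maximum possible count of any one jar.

43

To make one jar as large as possible, make the other 11 as small as possible.
The other 11 contribute at least 11 × 34 = 374, leaving at most 417 − 374 = 43.
Since 43 ≤ 287, this is achievable: one at 43 and 11 at 34.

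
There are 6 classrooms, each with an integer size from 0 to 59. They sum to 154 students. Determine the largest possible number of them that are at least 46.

3

If k of the values are ≥ 46, the total is ≥ 46k + 0(6 − k).
Setting 46k + 0(6 − k) ≤ 154 gives 46k ≤ 154, so k ≤ 3.
k = 3 is achieved by 3 values at 46 and 3 at 0, total 138; add 16 to one value (staying below 46) to reach 154.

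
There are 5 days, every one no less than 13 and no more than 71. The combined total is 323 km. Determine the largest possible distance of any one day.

71

To make one day as large as possible, make the other 4 as small as possible.
The other 4 contribute at least 4 × 13 = 52, leaving at most 323 − 52 = 271.
But each day is capped at 71, so the maximum is 71.
Achievable: one at 71 and the other 4 totalling 252, which fits since 4 × 13 ≤ 252 ≤ 4 × 71.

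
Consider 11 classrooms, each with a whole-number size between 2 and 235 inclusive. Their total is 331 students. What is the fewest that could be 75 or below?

If only k of them are at most 75, the other 11 − k are at least 76, so the total is at least (11 − k)·76 + k·2.
This is ≤ 331, so (11 − k)·76 + 2k ≤ 331, which gives k ≥ 7.
Exactly 7 works: 7 values at 2 and 4 at 76 total 318; raise one of the low values by 13 (still ≤ 75) to hit 331.

7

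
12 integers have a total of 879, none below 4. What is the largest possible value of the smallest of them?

The 12 values sum to 879, so their minimum is at most ⌊879/12⌋ = 73.
Taking 9 copies of 73 and 3 copies of 74 gives exactly 879, so 73 is attained.

73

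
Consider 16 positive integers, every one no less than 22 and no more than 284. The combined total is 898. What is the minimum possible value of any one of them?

22

To make one integer as small as possible, make the other 15 as large as possible.
The other 15 can take up 15 × 284 = 4260 ≥ 898 − 22, so one integer can sit at its floor of 22.
Achievable: one at 22 and the other 15 totalling 876, which fits since 15 × 22 ≤ 876 ≤ 15 × 284.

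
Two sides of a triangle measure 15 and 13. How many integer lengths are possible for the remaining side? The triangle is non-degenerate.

25

The triangle inequality gives |15 − 13| < c < 15 + 13, i.e. 2 < c < 28.
So c can be any integer from 3 to 27: 25 values.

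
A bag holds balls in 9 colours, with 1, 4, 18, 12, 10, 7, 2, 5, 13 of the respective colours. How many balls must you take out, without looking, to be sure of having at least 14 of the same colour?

In the worst case you take as many as possible of each colour without reaching 14: 1 + 4 + 13 + 12 + 10 + 7 + 2 + 5 + 13 = 67.
The next one must give 14 of some colour, so 67 + 1 = 68.

68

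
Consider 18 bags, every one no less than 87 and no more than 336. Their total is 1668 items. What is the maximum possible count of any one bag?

189

Maximizing one value means minimizing the remaining 17.
The other 17 contribute at least 17 × 87 = 1479, leaving at most 1668 − 1479 = 189.
Since 189 ≤ 336, this is achievable: one at 189 and 17 at 87.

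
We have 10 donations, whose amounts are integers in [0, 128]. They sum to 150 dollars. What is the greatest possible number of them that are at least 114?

1

If k of the values are ≥ 114, the total is ≥ 114k + 0(10 − k).
Setting 114k + 0(10 − k) ≤ 150 gives 114k ≤ 150, so k ≤ 1.
k = 1 is achieved by 1 value at 114 and 9 at 0, total 114; add 36 to one value (staying below 114) to reach 150.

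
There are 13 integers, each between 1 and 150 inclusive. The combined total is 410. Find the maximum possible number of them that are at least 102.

3

If k of the values are ≥ 102, the total is ≥ 102k + 1(13 − k).
Setting 102k + 1(13 − k) ≤ 410 gives 101k ≤ 397, so k ≤ 3.
k = 3 is achieved by 3 values at 102 and 10 at 1, total 316; add 94 to one value (staying below 102) to reach 410.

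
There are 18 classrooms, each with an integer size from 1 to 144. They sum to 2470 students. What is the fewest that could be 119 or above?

If only k of them are at least 119, the other 18 − k are at most 118, so the total is at most k·144 + (18 − k)·118.
This must reach 2470, so k·144 + (18 − k)·118 ≥ 2470, giving k ≥ 14.
Exactly 14 works: 14 values at 144 and 4 at 118 total 2488; lower one of the high values by 18 (still ≥ 119) to hit 2470.

14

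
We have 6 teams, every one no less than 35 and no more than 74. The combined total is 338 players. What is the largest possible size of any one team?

74

To make one team as large as possible, make the other 5 as small as possible.
The other 5 contribute at least 5 × 35 = 175, leaving at most 338 − 175 = 163.
But each team is capped at 74, so the maximum is 74.
Achievable: one at 74 and the other 5 totalling 264, which fits since 5 × 35 ≤ 264 ≤ 5 × 74.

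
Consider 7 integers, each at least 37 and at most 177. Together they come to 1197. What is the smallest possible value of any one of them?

Minimizing one value means maximizing the remaining 6.
The other 6 contribute at most 6 × 177 = 1062, leaving at least 1197 − 1062 = 135.
Since 135 ≥ 37, this is achievable: one at 135 and 6 at 177.

135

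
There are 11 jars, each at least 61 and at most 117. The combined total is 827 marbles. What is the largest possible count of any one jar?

To make one jar as large as possible, make the other 10 as small as possible.
The other 10 contribute at least 10 × 61 = 610, leaving at most 827 − 610 = 217.
But each jar is capped at 117, so the maximum is 117.
Achievable: one at 117 and the other 10 totalling 710, which fits since 10 × 61 ≤ 710 ≤ 10 × 117.

117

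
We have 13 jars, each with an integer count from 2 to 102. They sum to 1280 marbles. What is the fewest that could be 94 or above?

8

Suppose at most 13 − j of them reach 94; then j values are ≤ 93 and the rest ≤ 102.
The total is then ≤ 93·j + 102·(13 − j) = 1326 − 9j. For this to be ≥ 1280 we need j ≤ 5, so at least 13 − 5 = 8 must reach 94.
Exactly 8 works: 8 values at 102 and 5 at 93 total 1281; lower one of the high values by 1 (still ≥ 94) to hit 1280.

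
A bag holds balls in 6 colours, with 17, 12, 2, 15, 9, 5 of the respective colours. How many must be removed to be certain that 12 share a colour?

In the worst case you take as many as possible of each colour without reaching 12: 11 + 11 + 2 + 11 + 9 + 5 = 49.
The next one must give 12 of some colour, so 49 + 1 = 50.

50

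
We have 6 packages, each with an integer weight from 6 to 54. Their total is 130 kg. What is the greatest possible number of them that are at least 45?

If k of the values are ≥ 45, the total is ≥ 45k + 6(6 − k).
Setting 45k + 6(6 − k) ≤ 130 gives 39k ≤ 94, so k ≤ 2.
k = 2 is achieved by 2 values at 45 and 4 at 6, total 114; add 16 to one value (staying below 45) to reach 130.

2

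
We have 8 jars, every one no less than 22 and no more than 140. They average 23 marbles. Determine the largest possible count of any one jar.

30

Maximizing one value means minimizing the remaining 7.
The total is 8 × 23 = 184.
The other 7 contribute at least 7 × 22 = 154, leaving at most 184 − 154 = 30.
Since 30 ≤ 140, this is achievable: one at 30 and 7 at 22.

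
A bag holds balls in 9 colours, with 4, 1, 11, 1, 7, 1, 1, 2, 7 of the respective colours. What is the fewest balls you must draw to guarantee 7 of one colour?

In the worst case you take as many as possible of each colour without reaching 7: 4 + 1 + 6 + 1 + 6 + 1 + 1 + 2 + 6 = 28.
The next one must give 7 of some colour, so 28 + 1 = 29.

29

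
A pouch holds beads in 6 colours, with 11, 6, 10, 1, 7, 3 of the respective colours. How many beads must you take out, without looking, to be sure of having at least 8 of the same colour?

32

In the worst case you take as many as possible of each colour without reaching 8: 7 + 6 + 7 + 1 + 7 + 3 = 31.
The next one must give 8 of some colour, so 31 + 1 = 32.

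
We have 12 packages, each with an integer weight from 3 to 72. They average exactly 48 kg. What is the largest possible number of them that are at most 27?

The total is 12 × 48 = 576.
Suppose k of them are at most 27. Those contribute at most 27 each and the rest at most 72 each.
So the total is at most 27k + 72(12 − k) = 864 − 45k. This must still be ≥ 576, so k ≤ 6.
k = 6 is achieved by 6 values at 27 and 6 at 72, total 594; lower one of the 72's by 18 (still > 27) to reach 576.

6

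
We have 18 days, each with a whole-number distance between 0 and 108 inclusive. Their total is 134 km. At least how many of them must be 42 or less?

15

Each value above 42 is at least 43, contributing at least 43 − 0 = 43 above the floor 0.
The sum exceeds the floor total 0 by 134, so at most ⌊134/43⌋ = 3 exceed 42, and at least 15 are ≤ 42.
Exactly 15 works: 15 values at 0 and 3 at 43 total 129; raise one of the low values by 5 (still ≤ 42) to hit 134.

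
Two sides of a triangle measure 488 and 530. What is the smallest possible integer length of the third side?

The third side must exceed |488 − 530| = 42.
The smallest integer above 42 is 43.

43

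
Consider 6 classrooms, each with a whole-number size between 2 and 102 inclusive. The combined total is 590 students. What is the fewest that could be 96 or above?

3

If only k of them are at least 96, the other 6 − k are at most 95, so the total is at most k·102 + (6 − k)·95.
This must reach 590, so k·102 + (6 − k)·95 ≥ 590, giving k ≥ 3.
Exactly 3 works: 3 values at 102 and 3 at 95 total 591; lower one of the high values by 1 (still ≥ 96) to hit 590.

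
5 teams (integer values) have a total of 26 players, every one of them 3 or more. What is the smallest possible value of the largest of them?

6

If every one of the 5 were at most 5, the total would be at most 5 × 5 = 25 < 26.
Taking 4 copies of 5 and 1 copy of 6 gives exactly 26, so 6 is attained.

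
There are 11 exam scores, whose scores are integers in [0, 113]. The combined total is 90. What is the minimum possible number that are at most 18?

Let j be the number exceeding 18. Then the total is ≥ 19·j + 0·(11 − j) = 0 + 19j.
So 19j ≤ 90 and j ≤ 4; hence at least 11 − 4 = 7 are ≤ 18.
Exactly 7 works: 7 values at 0 and 4 at 19 total 76; raise one of the low values by 14 (still ≤ 18) to hit 90.

7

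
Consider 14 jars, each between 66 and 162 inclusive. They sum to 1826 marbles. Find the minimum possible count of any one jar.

66

Minimizing one value means maximizing the remaining 13.
The other 13 can take up 13 × 162 = 2106 ≥ 1826 − 66, so one jar can sit at its floor of 66.
Achievable: one at 66 and the other 13 totalling 1760, which fits since 13 × 66 ≤ 1760 ≤ 13 × 162.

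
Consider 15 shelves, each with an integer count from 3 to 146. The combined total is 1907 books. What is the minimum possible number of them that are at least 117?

6

Each value short of 117 is at most 116, costing at least 146 − 116 = 30 against the maximum total of 2190.
We can afford to lose at most 2190 − 1907 = 283, so at most ⌊283/30⌋ = 9 fall short, and at least 6 are ≥ 117.
Exactly 6 works: 6 values at 146 and 9 at 116 total 1920; lower one of the high values by 13 (still ≥ 117) to hit 1907.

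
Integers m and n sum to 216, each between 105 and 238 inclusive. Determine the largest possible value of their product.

For a fixed sum, the product mn is largest when m and n are as close as possible.
Taking m = 108 and n = 108 (both in [105, 238]) gives mn = 11664.

11664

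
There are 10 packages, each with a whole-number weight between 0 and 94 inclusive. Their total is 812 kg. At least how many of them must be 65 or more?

6

If only k of them are at least 65, the other 10 − k are at most 64, so the total is at most k·94 + (10 − k)·64.
This must reach 812, so k·94 + (10 − k)·64 ≥ 812, giving k ≥ 6.
Exactly 6 works: 6 values at 94 and 4 at 64 total 820; lower one of the high values by 8 (still ≥ 65) to hit 812.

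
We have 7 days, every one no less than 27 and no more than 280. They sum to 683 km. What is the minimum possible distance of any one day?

27

Minimizing one value means maximizing the remaining 6.
The other 6 can take up 6 × 280 = 1680 ≥ 683 − 27, so one day can sit at its floor of 27.
Achievable: one at 27 and the other 6 totalling 656, which fits since 6 × 27 ≤ 656 ≤ 6 × 280.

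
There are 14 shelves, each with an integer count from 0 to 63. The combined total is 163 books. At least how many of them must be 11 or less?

Let j be the number exceeding 11. Then the total is ≥ 12·j + 0·(14 − j) = 0 + 12j.
So 12j ≤ 163 and j ≤ 13; hence at least 14 − 13 = 1 are ≤ 11.
Exactly 1 works: 1 value at 0 and 13 at 12 total 156; raise one of the low values by 7 (still ≤ 11) to hit 163.

1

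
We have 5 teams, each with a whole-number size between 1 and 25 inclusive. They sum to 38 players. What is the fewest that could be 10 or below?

2

Let j be the number exceeding 10. Then the total is ≥ 11·j + 1·(5 − j) = 5 + 10j.
So 10j ≤ 33 and j ≤ 3; hence at least 5 − 3 = 2 are ≤ 10.
Exactly 2 works: 2 values at 1 and 3 at 11 total 35; raise one of the low values by 3 (still ≤ 10) to hit 38.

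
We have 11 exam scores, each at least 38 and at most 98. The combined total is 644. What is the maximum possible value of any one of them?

Maximizing one value means minimizing the remaining 10.
The other 10 contribute at least 10 × 38 = 380, leaving at most 644 − 380 = 264.
But each score is capped at 98, so the maximum is 98.
Achievable: one at 98 and the other 10 totalling 546, which fits since 10 × 38 ≤ 546 ≤ 10 × 98.

98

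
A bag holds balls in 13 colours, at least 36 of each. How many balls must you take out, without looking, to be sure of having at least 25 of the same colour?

In the worst case you draw 24 of each of the 13 colours: 13 × 24 = 312.
One more forces 25 of some colour, so 312 + 1 = 313.

313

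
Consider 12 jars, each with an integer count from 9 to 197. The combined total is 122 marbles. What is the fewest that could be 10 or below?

5

Let j be the number exceeding 10. Then the total is ≥ 11·j + 9·(12 − j) = 108 + 2j.
So 2j ≤ 14 and j ≤ 7; hence at least 12 − 7 = 5 are ≤ 10.
Exactly 5 works: 5 values at 9 and 7 at 11 total 122.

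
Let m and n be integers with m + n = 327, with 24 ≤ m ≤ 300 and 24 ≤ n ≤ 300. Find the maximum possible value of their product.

26732

For a fixed sum, the product mn is largest when m and n are as close as possible.
Taking m = 163 and n = 164 (both in [24, 300]) gives mn = 26732.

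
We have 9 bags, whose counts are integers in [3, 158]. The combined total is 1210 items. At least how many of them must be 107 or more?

Suppose at most 9 − j of them reach 107; then j values are ≤ 106 and the rest ≤ 158.
The total is then ≤ 106·j + 158·(9 − j) = 1422 − 52j. For this to be ≥ 1210 we need j ≤ 4, so at least 9 − 4 = 5 must reach 107.
Exactly 5 works: 5 values at 158 and 4 at 106 total 1214; lower one of the high values by 4 (still ≥ 107) to hit 1210.

5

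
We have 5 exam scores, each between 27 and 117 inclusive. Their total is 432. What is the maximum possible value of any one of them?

117

To make one score as large as possible, make the other 4 as small as possible.
The other 4 contribute at least 4 × 27 = 108, leaving at most 432 − 108 = 324.
But each score is capped at 117, so the maximum is 117.
Achievable: one at 117 and the other 4 totalling 315, which fits since 4 × 27 ≤ 315 ≤ 4 × 117.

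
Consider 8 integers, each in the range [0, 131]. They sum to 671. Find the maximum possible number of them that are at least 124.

Suppose k of them are at least 124. Those contribute at least 124 each and the other 8 − k at least 0 each.
So the total is at least 124k + 0(8 − k) = 0 + 124k. This must be ≤ 671, giving k ≤ 5.
k = 5 is achieved by 5 values at 124 and 3 at 0, total 620; add 51 to one value (staying below 124) to reach 671.

5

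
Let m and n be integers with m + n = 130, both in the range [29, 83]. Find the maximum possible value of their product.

mn = m(130 − m) is maximized when m is as near 130/2 as the bounds allow.
Taking m = 65 and n = 65 (both in [29, 83]) gives mn = 4225.

4225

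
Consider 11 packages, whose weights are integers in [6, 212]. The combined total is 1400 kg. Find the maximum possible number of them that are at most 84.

7

Suppose k of them are at most 84. Those contribute at most 84 each and the rest at most 212 each.
So the total is at most 84k + 212(11 − k) = 2332 − 128k. This must still be ≥ 1400, so k ≤ 7.
k = 7 is achieved by 7 values at 84 and 4 at 212, total 1436; lower one of the 212's by 36 (still > 84) to reach 1400.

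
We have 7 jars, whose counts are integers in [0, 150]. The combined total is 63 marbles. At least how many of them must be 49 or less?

Let j be the number exceeding 49. Then the total is ≥ 50·j + 0·(7 − j) = 0 + 50j.
So 50j ≤ 63 and j ≤ 1; hence at least 7 − 1 = 6 are ≤ 49.
Exactly 6 works: 6 values at 0 and 1 at 50 total 50; raise one of the low values by 13 (still ≤ 49) to hit 63.

6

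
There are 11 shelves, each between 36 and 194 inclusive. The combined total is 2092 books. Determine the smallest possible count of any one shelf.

152

Minimizing one value means maximizing the remaining 10.
The other 10 contribute at most 10 × 194 = 1940, leaving at least 2092 − 1940 = 152.
Since 152 ≥ 36, this is achievable: one at 152 and 10 at 194.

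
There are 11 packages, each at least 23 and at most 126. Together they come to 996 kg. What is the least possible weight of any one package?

23

To make one package as small as possible, make the other 10 as large as possible.
The other 10 can take up 10 × 126 = 1260 ≥ 996 − 23, so one package can sit at its floor of 23.
Achievable: one at 23 and the other 10 totalling 973, which fits since 10 × 23 ≤ 973 ≤ 10 × 126.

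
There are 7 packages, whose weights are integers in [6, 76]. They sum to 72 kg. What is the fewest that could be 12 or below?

3

If only k of them are at most 12, the other 7 − k are at least 13, so the total is at least (7 − k)·13 + k·6.
This is ≤ 72, so (7 − k)·13 + 6k ≤ 72, which gives k ≥ 3.
Exactly 3 works: 3 values at 6 and 4 at 13 total 70; raise one of the low values by 2 (still ≤ 12) to hit 72.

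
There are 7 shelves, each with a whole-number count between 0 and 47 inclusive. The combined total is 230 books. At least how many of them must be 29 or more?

2

Suppose at most 7 − j of them reach 29; then j values are ≤ 28 and the rest ≤ 47.
The total is then ≤ 28·j + 47·(7 − j) = 329 − 19j. For this to be ≥ 230 we need j ≤ 5, so at least 7 − 5 = 2 must reach 29.
Exactly 2 works: 2 values at 47 and 5 at 28 total 234; lower one of the high values by 4 (still ≥ 29) to hit 230.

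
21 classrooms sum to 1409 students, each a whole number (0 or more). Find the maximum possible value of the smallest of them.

The 21 values sum to 1409, so their minimum is at most ⌊1409/21⌋ = 67.
Equality holds with 19 values of 67 and 2 values of 68.

67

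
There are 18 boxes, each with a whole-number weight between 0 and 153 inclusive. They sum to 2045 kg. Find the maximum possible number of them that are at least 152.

13

If k of the values are ≥ 152, the total is ≥ 152k + 0(18 − k).
Setting 152k + 0(18 − k) ≤ 2045 gives 152k ≤ 2045, so k ≤ 13.
k = 13 is achieved by 13 values at 152 and 5 at 0, total 1976; add 69 to one value (staying below 152) to reach 2045.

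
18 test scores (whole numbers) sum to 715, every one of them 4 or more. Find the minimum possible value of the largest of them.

40

Some value must be at least ⌈715/18⌉ = 40, since 18 × 39 = 702 < 715.
Equality holds with 13 values of 40 and 5 values of 39.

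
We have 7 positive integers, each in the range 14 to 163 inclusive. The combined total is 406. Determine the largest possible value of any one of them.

163

Maximizing one value means minimizing the remaining 6.
The other 6 contribute at least 6 × 14 = 84, leaving at most 406 − 84 = 322.
But each integer is capped at 163, so the maximum is 163.
Achievable: one at 163 and the other 6 totalling 243, which fits since 6 × 14 ≤ 243 ≤ 6 × 163.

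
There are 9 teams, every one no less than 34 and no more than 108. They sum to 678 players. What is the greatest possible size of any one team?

108

Maximizing one value means minimizing the remaining 8.
The other 8 contribute at least 8 × 34 = 272, leaving at most 678 − 272 = 406.
But each team is capped at 108, so the maximum is 108.
Achievable: one at 108 and the other 8 totalling 570, which fits since 8 × 34 ≤ 570 ≤ 8 × 108.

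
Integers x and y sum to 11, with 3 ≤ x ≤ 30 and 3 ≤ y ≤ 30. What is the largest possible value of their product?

30

With x + y fixed, xy peaks when the two are closest together.
Taking x = 5 and y = 6 (both in [3, 30]) gives xy = 30.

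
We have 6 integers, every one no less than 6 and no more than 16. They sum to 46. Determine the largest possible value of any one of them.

16

Maximizing one value means minimizing the remaining 5.
The other 5 contribute at least 5 × 6 = 30, leaving at most 46 − 30 = 16.
Since 16 ≤ 16, this is achievable: one at 16 and 5 at 6.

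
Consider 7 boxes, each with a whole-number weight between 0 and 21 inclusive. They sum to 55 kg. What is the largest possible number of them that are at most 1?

4

Suppose k of them are at most 1. Those contribute at most 1 each and the rest at most 21 each.
So the total is at most 1k + 21(7 − k) = 147 − 20k. This must still be ≥ 55, so k ≤ 4.
k = 4 is achieved by 4 values at 1 and 3 at 21, total 67; lower one of the 21's by 12 (still > 1) to reach 55.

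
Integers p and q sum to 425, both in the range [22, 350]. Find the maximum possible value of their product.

45156

pq = p(425 − p) is maximized when p is as near 425/2 as the bounds allow.
Taking p = 212 and q = 213 (both in [22, 350]) gives pq = 45156.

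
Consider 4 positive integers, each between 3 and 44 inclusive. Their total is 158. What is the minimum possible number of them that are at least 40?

1

Suppose at most 4 − j of them reach 40; then j values are ≤ 39 and the rest ≤ 44.
The total is then ≤ 39·j + 44·(4 − j) = 176 − 5j. For this to be ≥ 158 we need j ≤ 3, so at least 4 − 3 = 1 must reach 40.
Exactly 1 works: 1 value at 44 and 3 at 39 total 161; lower one of the high values by 3 (still ≥ 40) to hit 158.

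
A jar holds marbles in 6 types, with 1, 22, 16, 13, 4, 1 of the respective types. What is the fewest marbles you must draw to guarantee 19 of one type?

54

In the worst case you take as many as possible of each type without reaching 19: 1 + 18 + 16 + 13 + 4 + 1 = 53.
The next one must give 19 of some type, so 53 + 1 = 54.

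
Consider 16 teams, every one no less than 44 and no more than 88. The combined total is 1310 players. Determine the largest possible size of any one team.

Maximizing one value means minimizing the remaining 15.
The other 15 contribute at least 15 × 44 = 660, leaving at most 1310 − 660 = 650.
But each team is capped at 88, so the maximum is 88.
Achievable: one at 88 and the other 15 totalling 1222, which fits since 15 × 44 ≤ 1222 ≤ 15 × 88.

88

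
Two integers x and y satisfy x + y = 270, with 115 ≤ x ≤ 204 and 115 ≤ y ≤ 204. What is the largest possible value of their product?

18225

With x + y fixed, xy peaks when the two are closest together.
Taking x = 135 and y = 135 (both in [115, 204]) gives xy = 18225.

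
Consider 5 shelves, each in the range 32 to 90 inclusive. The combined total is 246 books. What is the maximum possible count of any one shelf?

Maximizing one value means minimizing the remaining 4.
The other 4 contribute at least 4 × 32 = 128, leaving at most 246 − 128 = 118.
But each shelf is capped at 90, so the maximum is 90.
Achievable: one at 90 and the other 4 totalling 156, which fits since 4 × 32 ≤ 156 ≤ 4 × 90.

90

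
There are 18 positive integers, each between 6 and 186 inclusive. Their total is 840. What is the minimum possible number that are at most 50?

2

If only k of them are at most 50, the other 18 − k are at least 51, so the total is at least (18 − k)·51 + k·6.
This is ≤ 840, so (18 − k)·51 + 6k ≤ 840, which gives k ≥ 2.
Exactly 2 works: 2 values at 6 and 16 at 51 total 828; raise one of the low values by 12 (still ≤ 50) to hit 840.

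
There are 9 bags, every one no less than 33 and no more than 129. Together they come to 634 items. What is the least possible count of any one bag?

Minimizing one value means maximizing the remaining 8.
The other 8 can take up 8 × 129 = 1032 ≥ 634 − 33, so one bag can sit at its floor of 33.
Achievable: one at 33 and the other 8 totalling 601, which fits since 8 × 33 ≤ 601 ≤ 8 × 129.

33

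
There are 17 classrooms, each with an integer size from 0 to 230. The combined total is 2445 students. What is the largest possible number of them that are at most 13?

Suppose k of them are at most 13. Those contribute at most 13 each and the rest at most 230 each.
So the total is at most 13k + 230(17 − k) = 3910 − 217k. This must still be ≥ 2445, so k ≤ 6.
k = 6 is achieved by 6 values at 13 and 11 at 230, total 2608; lower one of the 230's by 163 (still > 13) to reach 2445.

6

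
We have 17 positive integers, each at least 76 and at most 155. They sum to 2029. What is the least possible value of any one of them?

76

To make one integer as small as possible, make the other 16 as large as possible.
The other 16 can take up 16 × 155 = 2480 ≥ 2029 − 76, so one integer can sit at its floor of 76.
Achievable: one at 76 and the other 16 totalling 1953, which fits since 16 × 76 ≤ 1953 ≤ 16 × 155.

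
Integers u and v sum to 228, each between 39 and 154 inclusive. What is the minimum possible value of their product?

11396

uv = u(228 − u) is concave in u, so over [74, 154] it is minimized at an endpoint.
The extreme feasible split is u = 74, v = 154, giving uv = 11396.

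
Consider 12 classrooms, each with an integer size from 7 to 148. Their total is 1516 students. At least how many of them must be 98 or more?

7

Each value short of 98 is at most 97, costing at least 148 − 97 = 51 against the maximum total of 1776.
We can afford to lose at most 1776 − 1516 = 260, so at most ⌊260/51⌋ = 5 fall short, and at least 7 are ≥ 98.
Exactly 7 works: 7 values at 148 and 5 at 97 total 1521; lower one of the high values by 5 (still ≥ 98) to hit 1516.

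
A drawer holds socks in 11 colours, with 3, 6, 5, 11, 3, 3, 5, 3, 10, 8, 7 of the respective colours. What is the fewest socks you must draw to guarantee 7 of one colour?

53

In the worst case you take as many as possible of each colour without reaching 7: 3 + 6 + 5 + 6 + 3 + 3 + 5 + 3 + 6 + 6 + 6 = 52.
The next one must give 7 of some colour, so 52 + 1 = 53.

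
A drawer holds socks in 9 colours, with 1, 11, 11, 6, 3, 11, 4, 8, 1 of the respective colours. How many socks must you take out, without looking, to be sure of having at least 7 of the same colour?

40

In the worst case you take as many as possible of each colour without reaching 7: 1 + 6 + 6 + 6 + 3 + 6 + 4 + 6 + 1 = 39.
The next one must give 7 of some colour, so 39 + 1 = 40.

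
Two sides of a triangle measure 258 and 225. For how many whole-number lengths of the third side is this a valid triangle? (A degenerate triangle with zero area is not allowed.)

449

The triangle inequality gives |258 − 225| < c < 258 + 225, i.e. 33 < c < 483.
So c can be any integer from 34 to 482: 449 values.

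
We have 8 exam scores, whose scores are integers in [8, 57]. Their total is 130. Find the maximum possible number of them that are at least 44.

If k of the values are ≥ 44, the total is ≥ 44k + 8(8 − k).
Setting 44k + 8(8 − k) ≤ 130 gives 36k ≤ 66, so k ≤ 1.
k = 1 is achieved by 1 value at 44 and 7 at 8, total 100; add 30 to one value (staying below 44) to reach 130.

1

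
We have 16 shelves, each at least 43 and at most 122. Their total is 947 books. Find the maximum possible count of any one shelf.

122

To make one shelf as large as possible, make the other 15 as small as possible.
The other 15 contribute at least 15 × 43 = 645, leaving at most 947 − 645 = 302.
But each shelf is capped at 122, so the maximum is 122.
Achievable: one at 122 and the other 15 totalling 825, which fits since 15 × 43 ≤ 825 ≤ 15 × 122.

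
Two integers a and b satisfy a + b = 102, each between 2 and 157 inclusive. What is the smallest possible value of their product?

200

For a fixed sum, ab is smallest when a and b are as far apart as possible.
The extreme feasible split is a = 2, b = 100, giving ab = 200.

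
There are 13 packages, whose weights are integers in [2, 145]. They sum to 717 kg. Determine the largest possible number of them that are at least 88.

If k of the values are ≥ 88, the total is ≥ 88k + 2(13 − k).
Setting 88k + 2(13 − k) ≤ 717 gives 86k ≤ 691, so k ≤ 8.
k = 8 is achieved by 8 values at 88 and 5 at 2, total 714; add 3 to one value (staying below 88) to reach 717.

8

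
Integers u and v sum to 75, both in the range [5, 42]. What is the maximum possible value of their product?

uv = u(75 − u) is maximized when u is as near 75/2 as the bounds allow.
Taking u = 37 and v = 38 (both in [5, 42]) gives uv = 1406.

1406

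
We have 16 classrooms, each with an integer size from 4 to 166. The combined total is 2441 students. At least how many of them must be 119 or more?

12

Suppose at most 16 − j of them reach 119; then j values are ≤ 118 and the rest ≤ 166.
The total is then ≤ 118·j + 166·(16 − j) = 2656 − 48j. For this to be ≥ 2441 we need j ≤ 4, so at least 16 − 4 = 12 must reach 119.
Exactly 12 works: 12 values at 166 and 4 at 118 total 2464; lower one of the high values by 23 (still ≥ 119) to hit 2441.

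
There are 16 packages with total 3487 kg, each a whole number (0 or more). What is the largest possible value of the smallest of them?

If every one of the 16 were at least 218, the total would be at least 16 × 218 = 3488 > 3487.
Taking 1 copy of 217 and 15 copies of 218 gives exactly 3487, so 217 is attained.

217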